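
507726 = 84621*6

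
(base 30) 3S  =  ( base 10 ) 118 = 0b1110110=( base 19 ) 64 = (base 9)141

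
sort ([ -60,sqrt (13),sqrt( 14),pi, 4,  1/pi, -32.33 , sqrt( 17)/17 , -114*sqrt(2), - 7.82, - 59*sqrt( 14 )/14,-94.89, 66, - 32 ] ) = [-114*sqrt (2), - 94.89, - 60, - 32.33 , - 32, - 59*sqrt( 14) /14,- 7.82,  sqrt( 17 ) /17,1/pi, pi,sqrt( 13),sqrt( 14), 4, 66]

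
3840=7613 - 3773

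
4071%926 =367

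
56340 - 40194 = 16146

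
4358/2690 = 2179/1345= 1.62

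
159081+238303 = 397384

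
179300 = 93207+86093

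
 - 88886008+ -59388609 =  - 148274617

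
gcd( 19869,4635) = 3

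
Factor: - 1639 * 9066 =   -  2^1*3^1*11^1*149^1*1511^1 = - 14859174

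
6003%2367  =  1269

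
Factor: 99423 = 3^2*11047^1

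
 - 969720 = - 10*96972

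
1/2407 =1/2407 = 0.00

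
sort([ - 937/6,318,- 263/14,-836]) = [ - 836, - 937/6, - 263/14, 318] 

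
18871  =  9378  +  9493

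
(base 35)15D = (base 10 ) 1413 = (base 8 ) 2605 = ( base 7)4056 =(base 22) 2K5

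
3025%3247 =3025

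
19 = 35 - 16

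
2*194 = 388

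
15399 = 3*5133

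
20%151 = 20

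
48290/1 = 48290 = 48290.00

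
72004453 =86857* 829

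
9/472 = 9/472 =0.02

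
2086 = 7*298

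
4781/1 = 4781=4781.00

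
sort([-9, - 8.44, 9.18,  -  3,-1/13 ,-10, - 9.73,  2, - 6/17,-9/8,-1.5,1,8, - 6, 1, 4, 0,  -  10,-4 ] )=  [ - 10, - 10,  -  9.73, - 9, - 8.44, - 6, - 4,-3, - 1.5, - 9/8, - 6/17, - 1/13,0,1, 1, 2, 4, 8, 9.18 ] 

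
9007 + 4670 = 13677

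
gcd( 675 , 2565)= 135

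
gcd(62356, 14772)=4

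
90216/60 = 1503 + 3/5 = 1503.60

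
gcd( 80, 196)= 4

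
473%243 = 230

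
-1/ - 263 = 1/263 = 0.00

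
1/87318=1/87318 = 0.00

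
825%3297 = 825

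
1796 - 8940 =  - 7144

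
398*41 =16318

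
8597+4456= 13053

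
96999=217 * 447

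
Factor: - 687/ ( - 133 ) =3^1*7^( - 1)*19^( - 1 )*229^1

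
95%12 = 11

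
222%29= 19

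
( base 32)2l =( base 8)125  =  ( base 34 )2H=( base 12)71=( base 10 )85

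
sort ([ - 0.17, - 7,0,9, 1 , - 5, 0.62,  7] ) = [ - 7, - 5, - 0.17,0,0.62,1,7, 9 ] 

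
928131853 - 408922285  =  519209568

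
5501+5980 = 11481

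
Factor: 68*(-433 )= - 2^2*17^1*433^1 = - 29444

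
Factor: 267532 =2^2*66883^1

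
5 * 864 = 4320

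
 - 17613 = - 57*309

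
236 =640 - 404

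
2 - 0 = 2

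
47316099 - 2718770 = 44597329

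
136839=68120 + 68719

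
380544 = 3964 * 96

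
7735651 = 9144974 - 1409323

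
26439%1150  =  1139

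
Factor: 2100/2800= 2^( - 2 )*3^1 = 3/4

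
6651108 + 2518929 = 9170037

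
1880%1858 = 22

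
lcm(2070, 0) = 0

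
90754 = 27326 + 63428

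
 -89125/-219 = 406 + 211/219 = 406.96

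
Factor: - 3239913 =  - 3^1*137^1 * 7883^1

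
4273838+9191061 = 13464899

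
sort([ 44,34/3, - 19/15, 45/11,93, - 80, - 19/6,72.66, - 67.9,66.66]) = [ - 80, - 67.9, - 19/6, - 19/15 , 45/11,34/3,44,66.66,  72.66,  93]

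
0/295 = 0 = 0.00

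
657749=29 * 22681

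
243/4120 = 243/4120 =0.06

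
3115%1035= 10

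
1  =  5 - 4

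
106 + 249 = 355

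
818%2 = 0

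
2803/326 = 8 + 195/326 = 8.60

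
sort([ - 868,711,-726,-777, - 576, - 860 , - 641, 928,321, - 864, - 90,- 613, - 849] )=[ - 868, - 864, - 860,  -  849, - 777,- 726, - 641 ,  -  613, - 576 , - 90,321, 711,928]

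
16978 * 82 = 1392196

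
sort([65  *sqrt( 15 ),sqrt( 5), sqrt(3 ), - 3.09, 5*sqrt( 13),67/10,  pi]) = [ - 3.09,sqrt( 3),sqrt( 5 ), pi,67/10,5 * sqrt(13 ), 65*sqrt( 15 )] 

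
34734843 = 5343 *6501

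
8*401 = 3208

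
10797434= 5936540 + 4860894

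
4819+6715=11534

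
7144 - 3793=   3351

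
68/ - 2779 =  - 68/2779 = - 0.02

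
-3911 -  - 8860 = 4949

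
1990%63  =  37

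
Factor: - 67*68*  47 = -2^2*17^1*47^1*67^1 = -214132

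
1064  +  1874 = 2938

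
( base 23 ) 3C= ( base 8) 121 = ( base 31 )2j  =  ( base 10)81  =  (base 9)100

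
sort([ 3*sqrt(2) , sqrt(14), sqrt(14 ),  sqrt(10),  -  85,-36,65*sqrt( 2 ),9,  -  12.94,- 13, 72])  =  [-85,-36 ,  -  13,-12.94,sqrt( 10),sqrt( 14),sqrt(14) , 3*sqrt( 2 ),9, 72,65 * sqrt( 2 ) ]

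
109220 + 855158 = 964378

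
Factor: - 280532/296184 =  - 233/246 = -2^(-1)*3^(-1 )*41^ ( - 1)*233^1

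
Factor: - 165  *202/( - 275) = 606/5 = 2^1*3^1*5^( - 1)*101^1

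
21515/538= 21515/538 = 39.99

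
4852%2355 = 142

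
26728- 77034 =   -  50306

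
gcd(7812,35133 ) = 21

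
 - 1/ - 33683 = 1/33683 = 0.00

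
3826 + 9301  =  13127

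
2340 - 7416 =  - 5076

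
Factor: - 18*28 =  - 2^3*3^2*7^1= - 504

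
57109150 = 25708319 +31400831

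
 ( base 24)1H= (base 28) 1D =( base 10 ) 41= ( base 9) 45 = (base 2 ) 101001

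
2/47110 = 1/23555 = 0.00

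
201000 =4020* 50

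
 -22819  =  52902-75721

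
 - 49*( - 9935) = 486815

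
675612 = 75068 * 9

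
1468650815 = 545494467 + 923156348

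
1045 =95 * 11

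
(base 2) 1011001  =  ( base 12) 75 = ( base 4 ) 1121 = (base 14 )65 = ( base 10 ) 89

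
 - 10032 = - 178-9854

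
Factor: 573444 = 2^2*3^2*17^1 * 937^1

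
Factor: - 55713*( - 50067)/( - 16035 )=-929794257/5345 = - 3^2 *5^(-1) * 7^2*379^1*1069^(-1) *5563^1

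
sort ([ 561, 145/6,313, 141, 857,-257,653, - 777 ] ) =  [  -  777, - 257,145/6, 141 , 313, 561, 653,857]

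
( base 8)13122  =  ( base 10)5714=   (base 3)21211122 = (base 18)HB8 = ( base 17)12d2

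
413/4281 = 413/4281 = 0.10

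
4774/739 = 6 + 340/739 =6.46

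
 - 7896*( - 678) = 5353488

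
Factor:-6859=- 19^3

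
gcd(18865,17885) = 245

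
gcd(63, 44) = 1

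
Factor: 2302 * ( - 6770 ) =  - 15584540 = - 2^2 * 5^1*677^1* 1151^1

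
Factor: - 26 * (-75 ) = 2^1*3^1*5^2  *  13^1  =  1950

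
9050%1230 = 440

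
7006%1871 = 1393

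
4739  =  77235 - 72496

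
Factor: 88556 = 2^2*13^2*131^1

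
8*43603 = 348824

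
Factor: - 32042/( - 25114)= 37/29 = 29^( - 1 )* 37^1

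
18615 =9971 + 8644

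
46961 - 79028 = - 32067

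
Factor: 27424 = 2^5*857^1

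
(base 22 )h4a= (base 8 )20206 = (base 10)8326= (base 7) 33163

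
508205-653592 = -145387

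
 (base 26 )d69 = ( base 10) 8953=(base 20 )127D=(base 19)15f4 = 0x22F9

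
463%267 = 196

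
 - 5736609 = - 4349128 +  - 1387481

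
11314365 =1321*8565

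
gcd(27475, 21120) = 5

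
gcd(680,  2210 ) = 170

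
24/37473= 8/12491 = 0.00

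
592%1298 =592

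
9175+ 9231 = 18406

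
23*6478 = 148994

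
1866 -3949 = -2083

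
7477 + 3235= 10712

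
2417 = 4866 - 2449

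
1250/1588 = 625/794 = 0.79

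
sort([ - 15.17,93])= [ - 15.17,93]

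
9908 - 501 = 9407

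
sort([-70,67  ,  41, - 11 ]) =[ - 70, - 11, 41,67 ] 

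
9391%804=547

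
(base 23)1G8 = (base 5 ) 12110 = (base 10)905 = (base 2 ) 1110001001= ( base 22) 1j3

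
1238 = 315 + 923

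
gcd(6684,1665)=3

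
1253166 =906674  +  346492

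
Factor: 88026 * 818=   2^2*3^1 * 17^1*409^1 * 863^1 = 72005268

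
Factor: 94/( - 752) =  - 1/8 = - 2^( - 3)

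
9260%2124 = 764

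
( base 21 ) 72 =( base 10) 149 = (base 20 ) 79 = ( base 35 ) 49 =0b10010101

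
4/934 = 2/467 = 0.00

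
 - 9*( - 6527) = 58743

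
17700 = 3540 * 5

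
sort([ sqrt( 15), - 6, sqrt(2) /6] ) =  [ - 6,sqrt(2) /6,  sqrt(15 )]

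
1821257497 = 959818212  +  861439285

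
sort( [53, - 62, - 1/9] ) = [ - 62 , - 1/9, 53]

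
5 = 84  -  79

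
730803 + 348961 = 1079764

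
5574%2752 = 70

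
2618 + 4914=7532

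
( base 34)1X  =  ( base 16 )43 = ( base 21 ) 34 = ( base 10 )67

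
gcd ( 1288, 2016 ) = 56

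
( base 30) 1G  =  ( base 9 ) 51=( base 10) 46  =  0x2e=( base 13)37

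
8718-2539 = 6179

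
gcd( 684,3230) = 38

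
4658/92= 2329/46 = 50.63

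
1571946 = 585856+986090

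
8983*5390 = 48418370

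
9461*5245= 49622945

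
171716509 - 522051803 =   -  350335294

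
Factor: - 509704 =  - 2^3*13^3 * 29^1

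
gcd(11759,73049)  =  1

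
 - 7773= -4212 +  - 3561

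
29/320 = 29/320 = 0.09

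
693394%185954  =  135532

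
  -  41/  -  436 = 41/436 = 0.09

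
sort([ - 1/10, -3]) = [ - 3, - 1/10 ]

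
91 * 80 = 7280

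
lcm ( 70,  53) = 3710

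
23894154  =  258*92613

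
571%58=49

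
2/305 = 2/305 = 0.01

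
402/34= 11 + 14/17 = 11.82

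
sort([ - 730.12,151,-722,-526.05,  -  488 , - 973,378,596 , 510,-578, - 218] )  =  [-973 ,-730.12, - 722,-578, - 526.05, - 488,-218,151, 378,510,596 ]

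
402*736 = 295872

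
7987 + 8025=16012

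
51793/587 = 51793/587 = 88.23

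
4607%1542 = 1523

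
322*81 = 26082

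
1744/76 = 22 + 18/19 = 22.95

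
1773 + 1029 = 2802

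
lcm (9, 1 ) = 9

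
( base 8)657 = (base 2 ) 110101111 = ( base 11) 362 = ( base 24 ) HN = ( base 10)431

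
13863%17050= 13863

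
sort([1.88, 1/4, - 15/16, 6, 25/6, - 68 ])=[ - 68,- 15/16, 1/4, 1.88 , 25/6 , 6]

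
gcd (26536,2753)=1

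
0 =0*50629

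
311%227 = 84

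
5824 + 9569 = 15393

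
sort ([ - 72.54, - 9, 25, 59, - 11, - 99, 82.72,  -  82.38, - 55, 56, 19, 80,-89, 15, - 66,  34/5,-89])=[- 99, - 89,-89 ,  -  82.38,-72.54, - 66,- 55, - 11,-9,34/5 , 15, 19, 25, 56, 59, 80, 82.72]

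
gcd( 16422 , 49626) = 6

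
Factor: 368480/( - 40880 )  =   - 2^1*7^1*47^1 * 73^( - 1 ) = -  658/73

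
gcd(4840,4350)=10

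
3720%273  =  171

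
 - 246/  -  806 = 123/403 = 0.31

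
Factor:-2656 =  - 2^5 *83^1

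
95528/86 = 1110 + 34/43 =1110.79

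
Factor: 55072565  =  5^1*53^1*207821^1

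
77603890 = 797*97370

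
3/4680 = 1/1560 = 0.00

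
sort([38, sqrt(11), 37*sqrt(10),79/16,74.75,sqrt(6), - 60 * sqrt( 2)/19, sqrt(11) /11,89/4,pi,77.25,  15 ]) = [ - 60*sqrt(2)/19,sqrt(11) /11,sqrt(6),pi,sqrt( 11), 79/16,15 , 89/4,38,74.75, 77.25,  37*sqrt( 10) ]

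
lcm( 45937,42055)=2985905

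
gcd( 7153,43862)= 1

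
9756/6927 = 3252/2309 = 1.41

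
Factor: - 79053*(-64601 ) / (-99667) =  - 3^1*13^1*2027^1 * 64601^1*99667^(-1 ) = -5106902853/99667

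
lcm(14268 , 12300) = 356700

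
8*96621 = 772968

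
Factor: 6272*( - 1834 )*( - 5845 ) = 2^8*5^1*7^4* 131^1*167^1 = 67234146560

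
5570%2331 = 908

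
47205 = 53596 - 6391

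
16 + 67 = 83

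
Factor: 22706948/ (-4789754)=-11353474/2394877 =- 2^1*11^1*41^2*149^( - 1 )*307^1 *16073^( -1)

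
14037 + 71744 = 85781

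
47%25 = 22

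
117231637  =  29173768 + 88057869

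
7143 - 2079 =5064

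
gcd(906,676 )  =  2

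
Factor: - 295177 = -59^1*5003^1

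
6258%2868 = 522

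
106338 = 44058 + 62280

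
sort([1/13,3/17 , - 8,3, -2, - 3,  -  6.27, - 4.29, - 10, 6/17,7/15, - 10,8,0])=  [  -  10, - 10,  -  8 , - 6.27, - 4.29, - 3 ,-2  ,  0,1/13 , 3/17, 6/17, 7/15, 3, 8 ] 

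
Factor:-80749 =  - 80749^1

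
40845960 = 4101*9960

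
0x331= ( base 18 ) 297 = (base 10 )817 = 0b1100110001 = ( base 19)250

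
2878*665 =1913870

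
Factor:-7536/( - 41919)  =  16/89 = 2^4*89^(-1 ) 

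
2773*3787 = 10501351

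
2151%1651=500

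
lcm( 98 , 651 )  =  9114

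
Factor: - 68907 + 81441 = 2^1*3^1*2089^1 = 12534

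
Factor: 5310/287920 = 9/488 = 2^( - 3)*3^2*61^( - 1 ) 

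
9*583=5247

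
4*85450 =341800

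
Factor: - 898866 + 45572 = - 2^1*13^1*37^1*887^1 =- 853294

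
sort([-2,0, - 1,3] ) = [-2, - 1, 0, 3 ] 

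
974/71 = 974/71 = 13.72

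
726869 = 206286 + 520583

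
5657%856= 521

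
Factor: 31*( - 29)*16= - 2^4*29^1*31^1 = - 14384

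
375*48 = 18000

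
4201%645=331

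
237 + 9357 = 9594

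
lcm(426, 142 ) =426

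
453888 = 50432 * 9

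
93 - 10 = 83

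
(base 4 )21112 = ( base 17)213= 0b1001010110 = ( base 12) 41A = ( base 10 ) 598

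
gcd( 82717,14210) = 1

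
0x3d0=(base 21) 24A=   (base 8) 1720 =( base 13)5A1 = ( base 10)976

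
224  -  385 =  - 161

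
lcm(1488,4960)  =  14880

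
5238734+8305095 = 13543829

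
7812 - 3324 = 4488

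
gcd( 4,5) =1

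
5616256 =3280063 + 2336193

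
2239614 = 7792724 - 5553110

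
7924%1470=574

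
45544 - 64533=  - 18989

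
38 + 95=133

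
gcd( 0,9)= 9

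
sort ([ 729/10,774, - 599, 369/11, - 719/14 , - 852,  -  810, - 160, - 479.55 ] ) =[ -852,  -  810, -599, - 479.55, - 160, - 719/14,369/11, 729/10, 774]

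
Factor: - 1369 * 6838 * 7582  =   - 70976785204 =- 2^2*13^1*17^1*37^2*223^1 * 263^1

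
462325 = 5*92465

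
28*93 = 2604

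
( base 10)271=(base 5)2041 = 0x10f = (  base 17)FG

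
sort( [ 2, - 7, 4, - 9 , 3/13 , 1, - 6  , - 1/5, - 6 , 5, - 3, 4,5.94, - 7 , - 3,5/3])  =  [ - 9, - 7, - 7, -6, - 6, - 3, - 3, - 1/5,3/13, 1,5/3, 2, 4, 4, 5,5.94 ]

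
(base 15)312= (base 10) 692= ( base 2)1010110100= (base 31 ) ma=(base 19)1H8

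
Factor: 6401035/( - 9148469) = -5^1* 11^( - 1)*31^1*61^1*677^1*831679^( - 1 ) 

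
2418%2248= 170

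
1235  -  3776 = - 2541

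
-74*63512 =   -  4699888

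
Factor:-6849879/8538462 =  - 2283293/2846154 = - 2^ (-1)  *  3^(-1 )*53^1*67^1*643^1*474359^(-1 ) 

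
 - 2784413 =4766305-7550718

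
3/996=1/332 = 0.00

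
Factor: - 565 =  - 5^1 * 113^1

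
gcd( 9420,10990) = 1570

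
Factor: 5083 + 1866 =6949^1 = 6949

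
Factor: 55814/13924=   473/118 = 2^(-1)*11^1* 43^1*59^( - 1)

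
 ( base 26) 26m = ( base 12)A76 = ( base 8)2772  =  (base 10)1530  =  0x5fa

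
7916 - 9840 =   -  1924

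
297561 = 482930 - 185369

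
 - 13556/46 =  - 6778/23 = -294.70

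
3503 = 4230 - 727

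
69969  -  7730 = 62239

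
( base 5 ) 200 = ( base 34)1G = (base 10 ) 50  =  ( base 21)28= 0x32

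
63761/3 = 21253 + 2/3 = 21253.67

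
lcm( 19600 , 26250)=1470000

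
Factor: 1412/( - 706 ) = -2 = - 2^1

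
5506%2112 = 1282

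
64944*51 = 3312144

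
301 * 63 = 18963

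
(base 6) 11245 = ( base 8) 3115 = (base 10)1613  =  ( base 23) 313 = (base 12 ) B25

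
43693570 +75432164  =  119125734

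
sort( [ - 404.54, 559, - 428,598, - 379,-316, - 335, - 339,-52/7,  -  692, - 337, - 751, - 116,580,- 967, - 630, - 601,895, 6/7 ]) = [ - 967,  -  751 ,-692, - 630,-601, - 428, - 404.54, - 379, - 339  , - 337, - 335, - 316, - 116, - 52/7,6/7,559,  580, 598,895] 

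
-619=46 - 665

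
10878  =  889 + 9989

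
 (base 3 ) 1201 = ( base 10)46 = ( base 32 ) 1e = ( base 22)22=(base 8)56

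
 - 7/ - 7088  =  7/7088 = 0.00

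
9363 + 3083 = 12446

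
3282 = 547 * 6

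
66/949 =66/949 = 0.07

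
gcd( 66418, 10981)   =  1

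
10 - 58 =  - 48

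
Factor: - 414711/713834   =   - 531/914 = - 2^( - 1)*3^2*59^1 * 457^( - 1) 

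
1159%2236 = 1159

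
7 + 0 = 7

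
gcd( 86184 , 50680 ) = 56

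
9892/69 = 9892/69 = 143.36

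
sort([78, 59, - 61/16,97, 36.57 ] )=[ - 61/16,36.57,59,78,97 ]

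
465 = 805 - 340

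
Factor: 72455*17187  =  1245284085 = 3^1*5^1 * 17^1 * 43^1*  337^2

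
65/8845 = 13/1769 = 0.01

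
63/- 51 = -21/17 = - 1.24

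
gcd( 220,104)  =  4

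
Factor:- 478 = -2^1*239^1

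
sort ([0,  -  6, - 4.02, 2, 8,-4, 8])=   [ - 6, - 4.02 , - 4,0, 2,8,8]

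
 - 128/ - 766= 64/383 = 0.17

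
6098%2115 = 1868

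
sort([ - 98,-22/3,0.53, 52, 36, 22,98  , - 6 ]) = [ -98,-22/3,  -  6, 0.53,22,36,52,98 ]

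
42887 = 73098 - 30211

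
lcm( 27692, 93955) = 2630740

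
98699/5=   19739 + 4/5 = 19739.80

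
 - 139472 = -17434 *8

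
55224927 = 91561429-36336502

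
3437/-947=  - 4+351/947 = -3.63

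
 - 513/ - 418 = 1 + 5/22 = 1.23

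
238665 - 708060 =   -  469395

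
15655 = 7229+8426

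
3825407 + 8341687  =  12167094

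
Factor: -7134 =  - 2^1*3^1 * 29^1*  41^1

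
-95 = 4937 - 5032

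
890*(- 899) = -800110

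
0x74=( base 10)116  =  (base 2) 1110100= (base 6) 312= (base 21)5B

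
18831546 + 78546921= 97378467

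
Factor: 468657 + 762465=2^1* 3^1*205187^1  =  1231122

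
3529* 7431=26223999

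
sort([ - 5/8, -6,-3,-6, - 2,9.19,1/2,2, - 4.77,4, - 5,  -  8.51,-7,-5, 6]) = [-8.51 , - 7 ,-6, - 6, - 5,- 5, - 4.77, - 3, - 2,-5/8,1/2, 2,4,6, 9.19 ]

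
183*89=16287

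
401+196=597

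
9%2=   1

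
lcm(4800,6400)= 19200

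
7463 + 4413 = 11876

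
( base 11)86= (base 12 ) 7A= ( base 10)94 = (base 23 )42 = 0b1011110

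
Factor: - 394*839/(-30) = 165283/15 = 3^(-1)*5^( - 1)*197^1*839^1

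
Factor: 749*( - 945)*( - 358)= 2^1*3^3 * 5^1*7^2*107^1*179^1  =  253394190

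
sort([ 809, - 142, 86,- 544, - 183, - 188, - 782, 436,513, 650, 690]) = [- 782, - 544,-188,-183,- 142, 86, 436, 513, 650, 690,809] 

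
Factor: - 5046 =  - 2^1* 3^1*29^2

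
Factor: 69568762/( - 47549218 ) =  - 37^( - 1)*642557^(  -  1)*34784381^1 = - 34784381/23774609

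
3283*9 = 29547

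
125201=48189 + 77012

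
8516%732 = 464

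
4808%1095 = 428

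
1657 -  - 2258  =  3915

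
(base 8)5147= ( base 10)2663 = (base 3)10122122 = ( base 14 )d83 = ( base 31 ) 2ns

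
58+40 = 98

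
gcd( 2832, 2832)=2832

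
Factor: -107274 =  - 2^1*3^1*19^1*941^1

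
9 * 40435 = 363915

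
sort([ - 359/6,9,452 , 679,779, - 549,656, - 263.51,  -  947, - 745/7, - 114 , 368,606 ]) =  [-947,-549, - 263.51,  -  114,-745/7,-359/6,  9,  368, 452,606,  656,  679,  779]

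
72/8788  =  18/2197 = 0.01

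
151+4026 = 4177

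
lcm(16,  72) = 144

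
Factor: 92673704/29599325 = 2^3*5^( -2)*7^ ( - 1 )*79^( - 1)*2141^( - 1)*11584213^1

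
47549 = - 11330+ 58879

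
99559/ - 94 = - 1060 + 81/94 = -1059.14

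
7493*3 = 22479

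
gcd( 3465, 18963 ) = 63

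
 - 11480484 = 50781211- 62261695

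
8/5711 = 8/5711 = 0.00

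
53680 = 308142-254462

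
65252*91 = 5937932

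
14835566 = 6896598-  - 7938968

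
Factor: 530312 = 2^3*151^1*439^1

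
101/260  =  101/260 = 0.39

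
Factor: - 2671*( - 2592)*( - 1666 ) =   -  11534104512 = - 2^6*3^4*7^2*17^1*2671^1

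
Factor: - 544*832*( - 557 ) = 252102656  =  2^11*13^1 * 17^1*557^1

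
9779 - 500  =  9279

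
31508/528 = 59 + 89/132 = 59.67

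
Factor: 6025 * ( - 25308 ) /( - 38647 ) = 152480700/38647 = 2^2*3^2*5^2*7^ ( - 1)*19^1*37^1*241^1*5521^( - 1)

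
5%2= 1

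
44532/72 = 618+1/2 = 618.50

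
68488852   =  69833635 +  - 1344783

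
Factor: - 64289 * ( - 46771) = 3006860819 = 53^1*1213^1*46771^1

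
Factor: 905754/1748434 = 452877/874217 = 3^1*150959^1 * 874217^( - 1)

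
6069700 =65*93380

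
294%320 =294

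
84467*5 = 422335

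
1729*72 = 124488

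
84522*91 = 7691502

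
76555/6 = 12759+1/6=12759.17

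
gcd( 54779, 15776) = 1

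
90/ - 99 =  - 10/11=-  0.91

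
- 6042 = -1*6042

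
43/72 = 43/72  =  0.60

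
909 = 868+41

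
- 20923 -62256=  - 83179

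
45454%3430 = 864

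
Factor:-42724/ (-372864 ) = 2^(- 5)*3^(- 1 )*11^1 = 11/96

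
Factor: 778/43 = 2^1*43^( - 1 )*389^1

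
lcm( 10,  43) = 430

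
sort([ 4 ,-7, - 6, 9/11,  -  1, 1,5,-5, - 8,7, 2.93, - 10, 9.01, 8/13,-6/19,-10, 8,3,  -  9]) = [ - 10,-10, - 9,-8, - 7 , - 6, - 5, - 1, - 6/19,8/13,9/11,  1,2.93,3,4,5, 7,8,9.01 ] 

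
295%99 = 97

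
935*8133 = 7604355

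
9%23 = 9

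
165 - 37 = 128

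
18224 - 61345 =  - 43121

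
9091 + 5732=14823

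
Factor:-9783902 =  - 2^1 * 223^1*21937^1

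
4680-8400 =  - 3720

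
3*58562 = 175686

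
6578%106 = 6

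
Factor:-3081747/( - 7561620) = 1027249/2520540 =2^( - 2)*3^ (-2)*5^( - 1)*11^( - 1) * 19^ ( - 1)*23^1 * 59^1*67^( - 1) * 757^1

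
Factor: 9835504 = 2^4 *7^1*137^1*641^1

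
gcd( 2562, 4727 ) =1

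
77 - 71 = 6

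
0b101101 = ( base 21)23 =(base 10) 45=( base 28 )1H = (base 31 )1e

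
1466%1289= 177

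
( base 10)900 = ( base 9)1210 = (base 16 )384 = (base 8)1604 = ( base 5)12100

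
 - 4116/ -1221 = 3 + 151/407 =3.37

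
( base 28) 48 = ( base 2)1111000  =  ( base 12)A0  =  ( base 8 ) 170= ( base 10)120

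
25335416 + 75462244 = 100797660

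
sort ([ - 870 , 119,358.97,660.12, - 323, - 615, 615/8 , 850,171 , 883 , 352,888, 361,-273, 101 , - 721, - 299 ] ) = [ - 870,-721,  -  615 , - 323 , - 299, - 273,615/8, 101 , 119, 171,352,358.97,361,660.12, 850,883,  888]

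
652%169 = 145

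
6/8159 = 6/8159 = 0.00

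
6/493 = 6/493 = 0.01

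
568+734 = 1302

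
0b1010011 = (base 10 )83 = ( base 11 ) 76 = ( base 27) 32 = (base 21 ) 3k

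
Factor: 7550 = 2^1*5^2*151^1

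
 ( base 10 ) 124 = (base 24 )54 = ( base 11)103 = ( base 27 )4g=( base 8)174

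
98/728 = 7/52 = 0.13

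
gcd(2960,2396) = 4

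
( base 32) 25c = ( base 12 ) 1350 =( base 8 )4254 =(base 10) 2220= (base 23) 44c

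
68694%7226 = 3660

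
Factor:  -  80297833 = -7^1*11^1 * 1042829^1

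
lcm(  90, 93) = 2790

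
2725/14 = 2725/14 =194.64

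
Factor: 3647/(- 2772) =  - 521/396  =  - 2^(- 2)*3^ (-2)*11^( - 1)*521^1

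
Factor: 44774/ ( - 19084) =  - 61/26= - 2^( - 1)*13^( - 1)*61^1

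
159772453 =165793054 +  - 6020601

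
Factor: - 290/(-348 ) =5/6 =2^( - 1 )*3^( - 1)*5^1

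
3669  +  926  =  4595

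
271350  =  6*45225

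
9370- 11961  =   - 2591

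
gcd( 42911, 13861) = 83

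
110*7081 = 778910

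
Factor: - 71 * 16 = -1136 = -  2^4*71^1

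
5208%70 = 28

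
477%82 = 67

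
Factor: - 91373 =-91373^1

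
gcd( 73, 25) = 1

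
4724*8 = 37792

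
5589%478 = 331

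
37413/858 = 43 + 173/286 = 43.60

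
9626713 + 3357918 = 12984631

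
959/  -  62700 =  - 959/62700 = - 0.02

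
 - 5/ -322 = 5/322 = 0.02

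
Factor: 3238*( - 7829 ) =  - 2^1  *  1619^1*7829^1 = - 25350302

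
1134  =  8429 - 7295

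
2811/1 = 2811 = 2811.00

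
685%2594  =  685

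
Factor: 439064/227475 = 2^3* 3^( - 3 ) *5^ ( - 2)*71^1*337^( - 1)*773^1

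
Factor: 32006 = 2^1*13^1*1231^1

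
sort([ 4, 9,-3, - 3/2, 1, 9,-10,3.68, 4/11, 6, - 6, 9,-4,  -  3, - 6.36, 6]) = [-10, - 6.36, - 6, - 4,-3, - 3, -3/2,  4/11, 1, 3.68, 4, 6,6, 9, 9,9] 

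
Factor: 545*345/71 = 3^1*5^2*23^1*71^( - 1)*109^1 = 188025/71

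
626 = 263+363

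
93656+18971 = 112627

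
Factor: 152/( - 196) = -38/49 = -  2^1 * 7^(  -  2)*19^1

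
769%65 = 54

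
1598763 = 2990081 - 1391318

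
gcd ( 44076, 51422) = 7346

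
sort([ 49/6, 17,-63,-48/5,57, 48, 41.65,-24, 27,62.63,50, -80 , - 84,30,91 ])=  [-84, - 80,-63,  -  24,- 48/5,49/6, 17,27,30,41.65, 48,50,57,62.63, 91] 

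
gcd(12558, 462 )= 42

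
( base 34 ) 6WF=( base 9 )12022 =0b1111101100111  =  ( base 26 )BN5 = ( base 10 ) 8039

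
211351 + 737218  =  948569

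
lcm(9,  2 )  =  18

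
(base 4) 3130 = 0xDC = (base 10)220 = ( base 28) 7o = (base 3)22011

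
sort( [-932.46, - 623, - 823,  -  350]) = [-932.46,- 823,-623,- 350 ]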